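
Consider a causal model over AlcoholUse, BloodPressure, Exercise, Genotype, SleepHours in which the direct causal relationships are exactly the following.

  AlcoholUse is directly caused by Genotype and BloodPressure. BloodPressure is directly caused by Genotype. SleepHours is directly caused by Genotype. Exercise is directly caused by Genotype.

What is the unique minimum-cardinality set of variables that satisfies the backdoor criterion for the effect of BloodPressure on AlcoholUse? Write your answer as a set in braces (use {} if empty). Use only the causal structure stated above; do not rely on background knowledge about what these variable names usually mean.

{Genotype}

Variables eligible for adjustment (non-descendants of BloodPressure, excluding BloodPressure and AlcoholUse): {Exercise, Genotype, SleepHours}.
Backdoor paths from BloodPressure to AlcoholUse:
  P1: BloodPressure <- Genotype -> AlcoholUse
The empty set is not sufficient: P1 (BloodPressure <- Genotype -> AlcoholUse) has no collider blocking it and no conditioned non-collider, so it is open.
Try {Genotype}:
  P1: blocked at fork node Genotype ∈ conditioning set.
{Genotype} contains no descendant of BloodPressure and blocks every backdoor path.
No other singleton works — e.g. {Exercise} leaves P1 open — so {Genotype} is the unique smallest valid adjustment set.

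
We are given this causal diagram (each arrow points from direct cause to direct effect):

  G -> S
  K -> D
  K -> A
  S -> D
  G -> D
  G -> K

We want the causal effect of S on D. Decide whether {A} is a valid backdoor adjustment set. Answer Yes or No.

Backdoor paths from S to D (paths whose first edge points into S):
  P1: S <- G -> K -> D
  P2: S <- G -> D
Condition 1 (no descendant of S in the set): holds — descendants of S are {D}; none are in {A}.
Condition 2 (every backdoor path blocked by {A}):
  P1: open — no interior node is in the conditioning set.
  P2: open — no interior node is in the conditioning set.
{A} does not satisfy the backdoor criterion.

No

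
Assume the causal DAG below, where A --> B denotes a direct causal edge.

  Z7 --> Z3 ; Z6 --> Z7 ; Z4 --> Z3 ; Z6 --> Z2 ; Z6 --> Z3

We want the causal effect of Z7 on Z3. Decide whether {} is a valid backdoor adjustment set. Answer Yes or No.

No

Backdoor paths from Z7 to Z3 (paths whose first edge points into Z7):
  P1: Z7 <- Z6 -> Z3
Condition 1 (no descendant of Z7 in the set): holds — descendants of Z7 are {Z3}; none are in {}.
Condition 2 (every backdoor path blocked by {}):
  P1: open — no interior node is in the conditioning set.
{} does not satisfy the backdoor criterion.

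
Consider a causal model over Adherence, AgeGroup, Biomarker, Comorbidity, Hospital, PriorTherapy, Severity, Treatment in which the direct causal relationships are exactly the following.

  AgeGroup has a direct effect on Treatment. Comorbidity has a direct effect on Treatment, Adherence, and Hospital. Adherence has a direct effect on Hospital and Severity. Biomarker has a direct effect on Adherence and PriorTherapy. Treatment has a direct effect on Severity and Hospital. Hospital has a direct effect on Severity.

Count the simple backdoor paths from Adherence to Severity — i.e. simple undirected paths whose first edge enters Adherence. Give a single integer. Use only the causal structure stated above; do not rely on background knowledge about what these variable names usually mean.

A backdoor path from Adherence to Severity is any simple undirected path whose first edge points into Adherence (i.e. leaves Adherence via a parent).
Parents of Adherence: {Biomarker, Comorbidity}.
Enumerating:
  P1: Adherence <- Comorbidity -> Treatment -> Hospital -> Severity
  P2: Adherence <- Comorbidity -> Treatment -> Severity
  P3: Adherence <- Comorbidity -> Hospital <- Treatment -> Severity
  P4: Adherence <- Comorbidity -> Hospital -> Severity
That exhausts the simple backdoor paths. Count: 4.

4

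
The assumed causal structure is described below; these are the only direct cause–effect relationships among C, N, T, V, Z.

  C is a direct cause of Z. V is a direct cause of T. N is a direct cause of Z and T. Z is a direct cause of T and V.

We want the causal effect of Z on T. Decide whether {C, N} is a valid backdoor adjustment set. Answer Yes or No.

Backdoor paths from Z to T (paths whose first edge points into Z):
  P1: Z <- N -> T
Condition 1 (no descendant of Z in the set): holds — descendants of Z are {T, V}; none are in {C, N}.
Condition 2 (every backdoor path blocked by {C, N}):
  P1: blocked at fork node N ∈ conditioning set.
{C, N} satisfies the backdoor criterion.

Yes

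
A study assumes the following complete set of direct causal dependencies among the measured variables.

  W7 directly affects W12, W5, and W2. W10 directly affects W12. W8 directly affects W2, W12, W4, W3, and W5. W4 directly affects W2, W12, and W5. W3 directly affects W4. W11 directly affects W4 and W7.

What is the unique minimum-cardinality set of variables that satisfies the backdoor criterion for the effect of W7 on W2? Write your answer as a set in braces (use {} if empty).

Variables eligible for adjustment (non-descendants of W7, excluding W7 and W2): {W10, W11, W3, W4, W8}.
Backdoor paths from W7 to W2:
  P1: W7 <- W11 -> W4 <- W8 -> W2
  P2: W7 <- W11 -> W4 <- W3 <- W8 -> W2
  P3: W7 <- W11 -> W4 -> W2
  P4: W7 <- W11 -> W4 -> W12 <- W8 -> W2
  P5: W7 <- W11 -> W4 -> W5 <- W8 -> W2
The empty set is not sufficient: P3 (W7 <- W11 -> W4 -> W2) has no collider blocking it and no conditioned non-collider, so it is open.
Try {W11}:
  P1: blocked at fork node W11 ∈ conditioning set.
  P2: blocked at fork node W11 ∈ conditioning set.
  P3: blocked at fork node W11 ∈ conditioning set.
  P4: blocked at fork node W11 ∈ conditioning set.
  P5: blocked at fork node W11 ∈ conditioning set.
{W11} contains no descendant of W7 and blocks every backdoor path.
No other singleton works — e.g. {W8} leaves P3 open — so {W11} is the unique smallest valid adjustment set.

{W11}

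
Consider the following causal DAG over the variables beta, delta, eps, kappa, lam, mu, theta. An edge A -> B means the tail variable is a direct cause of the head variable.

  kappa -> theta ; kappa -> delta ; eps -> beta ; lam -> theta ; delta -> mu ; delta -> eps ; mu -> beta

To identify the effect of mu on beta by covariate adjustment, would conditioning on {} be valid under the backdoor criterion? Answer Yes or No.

No

Backdoor paths from mu to beta (paths whose first edge points into mu):
  P1: mu <- delta -> eps -> beta
Condition 1 (no descendant of mu in the set): holds — descendants of mu are {beta}; none are in {}.
Condition 2 (every backdoor path blocked by {}):
  P1: open — no interior node is in the conditioning set.
{} does not satisfy the backdoor criterion.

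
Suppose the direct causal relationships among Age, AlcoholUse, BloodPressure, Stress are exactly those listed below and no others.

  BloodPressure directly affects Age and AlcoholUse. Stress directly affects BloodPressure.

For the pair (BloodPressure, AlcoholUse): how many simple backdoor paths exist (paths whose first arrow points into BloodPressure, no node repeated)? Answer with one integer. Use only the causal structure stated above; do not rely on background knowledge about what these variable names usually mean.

A backdoor path from BloodPressure to AlcoholUse is any simple undirected path whose first edge points into BloodPressure (i.e. leaves BloodPressure via a parent).
Parents of BloodPressure: {Stress}.
No simple path from any parent of BloodPressure reaches AlcoholUse without revisiting BloodPressure, so there are no backdoor paths.

0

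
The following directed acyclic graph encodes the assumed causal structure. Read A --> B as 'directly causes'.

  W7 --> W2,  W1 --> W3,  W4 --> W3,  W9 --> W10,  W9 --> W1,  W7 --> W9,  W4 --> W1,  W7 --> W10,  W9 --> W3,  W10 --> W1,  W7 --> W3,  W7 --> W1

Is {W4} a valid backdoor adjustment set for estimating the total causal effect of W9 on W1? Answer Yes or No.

No

Backdoor paths from W9 to W1 (paths whose first edge points into W9):
  P1: W9 <- W7 -> W10 -> W1
  P2: W9 <- W7 -> W1
  P3: W9 <- W7 -> W3 <- W4 -> W1
  P4: W9 <- W7 -> W3 <- W1
Condition 1 (no descendant of W9 in the set): holds — descendants of W9 are {W1, W10, W3}; none are in {W4}.
Condition 2 (every backdoor path blocked by {W4}):
  P1: open — no interior node is in the conditioning set.
  P2: open — no interior node is in the conditioning set.
  P3: blocked at collider W3 (neither it nor any descendant is in the conditioning set).
  P4: blocked at collider W3 (neither it nor any descendant is in the conditioning set).
{W4} does not satisfy the backdoor criterion.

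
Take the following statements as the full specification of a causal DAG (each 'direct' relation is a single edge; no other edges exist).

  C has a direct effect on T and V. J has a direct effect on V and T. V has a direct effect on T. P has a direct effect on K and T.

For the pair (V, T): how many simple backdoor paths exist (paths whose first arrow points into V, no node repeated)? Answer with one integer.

A backdoor path from V to T is any simple undirected path whose first edge points into V (i.e. leaves V via a parent).
Parents of V: {C, J}.
Enumerating:
  P1: V <- J -> T
  P2: V <- C -> T
That exhausts the simple backdoor paths. Count: 2.

2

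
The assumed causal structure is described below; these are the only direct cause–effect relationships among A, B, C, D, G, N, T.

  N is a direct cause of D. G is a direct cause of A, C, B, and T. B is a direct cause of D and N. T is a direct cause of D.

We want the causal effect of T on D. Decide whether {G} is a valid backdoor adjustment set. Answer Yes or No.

Backdoor paths from T to D (paths whose first edge points into T):
  P1: T <- G -> B -> N -> D
  P2: T <- G -> B -> D
Condition 1 (no descendant of T in the set): holds — descendants of T are {D}; none are in {G}.
Condition 2 (every backdoor path blocked by {G}):
  P1: blocked at fork node G ∈ conditioning set.
  P2: blocked at fork node G ∈ conditioning set.
{G} satisfies the backdoor criterion.

Yes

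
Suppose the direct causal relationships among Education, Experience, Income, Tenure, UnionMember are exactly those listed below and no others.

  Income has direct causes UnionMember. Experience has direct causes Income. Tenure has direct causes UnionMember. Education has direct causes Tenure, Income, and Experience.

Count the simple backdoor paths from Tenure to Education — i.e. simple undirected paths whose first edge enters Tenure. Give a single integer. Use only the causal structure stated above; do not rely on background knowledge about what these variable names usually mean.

A backdoor path from Tenure to Education is any simple undirected path whose first edge points into Tenure (i.e. leaves Tenure via a parent).
Parents of Tenure: {UnionMember}.
Enumerating:
  P1: Tenure <- UnionMember -> Income -> Experience -> Education
  P2: Tenure <- UnionMember -> Income -> Education
That exhausts the simple backdoor paths. Count: 2.

2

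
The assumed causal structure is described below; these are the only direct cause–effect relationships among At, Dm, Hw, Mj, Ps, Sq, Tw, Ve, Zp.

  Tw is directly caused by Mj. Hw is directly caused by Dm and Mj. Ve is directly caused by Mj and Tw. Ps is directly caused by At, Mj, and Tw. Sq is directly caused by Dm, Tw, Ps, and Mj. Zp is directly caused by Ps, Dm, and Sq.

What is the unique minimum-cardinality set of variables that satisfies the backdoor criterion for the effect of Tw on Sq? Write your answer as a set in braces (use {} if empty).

Variables eligible for adjustment (non-descendants of Tw, excluding Tw and Sq): {At, Dm, Hw, Mj}.
Backdoor paths from Tw to Sq:
  P1: Tw <- Mj -> Ps -> Sq
  P2: Tw <- Mj -> Ps -> Zp <- Dm -> Sq
  P3: Tw <- Mj -> Ps -> Zp <- Sq
  P4: Tw <- Mj -> Hw <- Dm -> Sq
  P5: Tw <- Mj -> Hw <- Dm -> Zp <- Ps -> Sq
  P6: Tw <- Mj -> Hw <- Dm -> Zp <- Sq
  P7: Tw <- Mj -> Sq
The empty set is not sufficient: P1 (Tw <- Mj -> Ps -> Sq) has no collider blocking it and no conditioned non-collider, so it is open.
Try {Mj}:
  P1: blocked at fork node Mj ∈ conditioning set.
  P2: blocked at fork node Mj ∈ conditioning set.
  P3: blocked at fork node Mj ∈ conditioning set.
  P4: blocked at fork node Mj ∈ conditioning set.
  P5: blocked at fork node Mj ∈ conditioning set.
  P6: blocked at fork node Mj ∈ conditioning set.
  P7: blocked at fork node Mj ∈ conditioning set.
{Mj} contains no descendant of Tw and blocks every backdoor path.
No other singleton works — e.g. {Dm} leaves P1 open — so {Mj} is the unique smallest valid adjustment set.

{Mj}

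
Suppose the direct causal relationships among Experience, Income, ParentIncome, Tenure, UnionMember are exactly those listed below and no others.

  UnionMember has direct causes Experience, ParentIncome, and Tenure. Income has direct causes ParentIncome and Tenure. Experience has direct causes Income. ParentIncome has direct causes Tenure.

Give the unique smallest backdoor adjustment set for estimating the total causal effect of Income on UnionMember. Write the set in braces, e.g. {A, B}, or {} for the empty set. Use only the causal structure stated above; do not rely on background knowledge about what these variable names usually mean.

{ParentIncome, Tenure}

Variables eligible for adjustment (non-descendants of Income, excluding Income and UnionMember): {ParentIncome, Tenure}.
Backdoor paths from Income to UnionMember:
  P1: Income <- Tenure -> ParentIncome -> UnionMember
  P2: Income <- Tenure -> UnionMember
  P3: Income <- ParentIncome <- Tenure -> UnionMember
  P4: Income <- ParentIncome -> UnionMember
The empty set is not sufficient: P1 (Income <- Tenure -> ParentIncome -> UnionMember) has no collider blocking it and no conditioned non-collider, so it is open.
Try {ParentIncome, Tenure}:
  P1: blocked at fork node Tenure ∈ conditioning set.
  P2: blocked at fork node Tenure ∈ conditioning set.
  P3: blocked at chain node ParentIncome ∈ conditioning set.
  P4: blocked at fork node ParentIncome ∈ conditioning set.
{ParentIncome, Tenure} contains no descendant of Income and blocks every backdoor path.
Every element of {ParentIncome, Tenure} is needed (dropping ParentIncome leaves P4 open; dropping Tenure leaves P2 open), so no proper subset is valid.
Among all size-2 subsets of the eligible variables, only {ParentIncome, Tenure} blocks every backdoor path, so it is the unique smallest valid adjustment set.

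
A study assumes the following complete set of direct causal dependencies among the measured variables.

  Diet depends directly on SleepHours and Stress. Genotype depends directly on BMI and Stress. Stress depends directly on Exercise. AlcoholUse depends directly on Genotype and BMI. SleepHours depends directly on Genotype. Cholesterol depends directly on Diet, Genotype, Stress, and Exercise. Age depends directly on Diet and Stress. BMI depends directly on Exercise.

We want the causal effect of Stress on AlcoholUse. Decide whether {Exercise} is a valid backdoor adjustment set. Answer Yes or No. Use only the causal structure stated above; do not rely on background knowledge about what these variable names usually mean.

Backdoor paths from Stress to AlcoholUse (paths whose first edge points into Stress):
  P1: Stress <- Exercise -> BMI -> Genotype -> AlcoholUse
  P2: Stress <- Exercise -> BMI -> AlcoholUse
  P3: Stress <- Exercise -> Cholesterol <- Genotype <- BMI -> AlcoholUse
  P4: Stress <- Exercise -> Cholesterol <- Genotype -> AlcoholUse
  P5: Stress <- Exercise -> Cholesterol <- Diet <- SleepHours <- Genotype <- BMI -> AlcoholUse
  P6: Stress <- Exercise -> Cholesterol <- Diet <- SleepHours <- Genotype -> AlcoholUse
Condition 1 (no descendant of Stress in the set): holds — descendants of Stress are {Age, AlcoholUse, Cholesterol, Diet, Genotype, SleepHours}; none are in {Exercise}.
Condition 2 (every backdoor path blocked by {Exercise}):
  P1: blocked at fork node Exercise ∈ conditioning set.
  P2: blocked at fork node Exercise ∈ conditioning set.
  P3: blocked at fork node Exercise ∈ conditioning set.
  P4: blocked at fork node Exercise ∈ conditioning set.
  P5: blocked at fork node Exercise ∈ conditioning set.
  P6: blocked at fork node Exercise ∈ conditioning set.
{Exercise} satisfies the backdoor criterion.

Yes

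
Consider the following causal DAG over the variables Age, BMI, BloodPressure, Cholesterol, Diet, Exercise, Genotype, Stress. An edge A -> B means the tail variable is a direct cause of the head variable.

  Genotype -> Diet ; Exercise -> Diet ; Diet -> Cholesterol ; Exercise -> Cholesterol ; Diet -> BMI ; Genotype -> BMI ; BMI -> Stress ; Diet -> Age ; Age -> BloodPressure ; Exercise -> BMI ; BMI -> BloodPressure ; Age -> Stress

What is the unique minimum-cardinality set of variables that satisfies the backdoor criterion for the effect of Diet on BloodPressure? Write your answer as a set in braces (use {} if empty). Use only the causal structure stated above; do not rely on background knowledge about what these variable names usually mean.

{Exercise, Genotype}

Variables eligible for adjustment (non-descendants of Diet, excluding Diet and BloodPressure): {Exercise, Genotype}.
Backdoor paths from Diet to BloodPressure:
  P1: Diet <- Exercise -> BMI -> BloodPressure
  P2: Diet <- Exercise -> BMI -> Stress <- Age -> BloodPressure
  P3: Diet <- Genotype -> BMI -> BloodPressure
  P4: Diet <- Genotype -> BMI -> Stress <- Age -> BloodPressure
The empty set is not sufficient: P1 (Diet <- Exercise -> BMI -> BloodPressure) has no collider blocking it and no conditioned non-collider, so it is open.
Try {Exercise, Genotype}:
  P1: blocked at fork node Exercise ∈ conditioning set.
  P2: blocked at fork node Exercise ∈ conditioning set.
  P3: blocked at fork node Genotype ∈ conditioning set.
  P4: blocked at fork node Genotype ∈ conditioning set.
{Exercise, Genotype} contains no descendant of Diet and blocks every backdoor path.
Every element of {Exercise, Genotype} is needed (dropping Exercise leaves P1 open; dropping Genotype leaves P3 open), so no proper subset is valid.
Among all size-2 subsets of the eligible variables, only {Exercise, Genotype} blocks every backdoor path, so it is the unique smallest valid adjustment set.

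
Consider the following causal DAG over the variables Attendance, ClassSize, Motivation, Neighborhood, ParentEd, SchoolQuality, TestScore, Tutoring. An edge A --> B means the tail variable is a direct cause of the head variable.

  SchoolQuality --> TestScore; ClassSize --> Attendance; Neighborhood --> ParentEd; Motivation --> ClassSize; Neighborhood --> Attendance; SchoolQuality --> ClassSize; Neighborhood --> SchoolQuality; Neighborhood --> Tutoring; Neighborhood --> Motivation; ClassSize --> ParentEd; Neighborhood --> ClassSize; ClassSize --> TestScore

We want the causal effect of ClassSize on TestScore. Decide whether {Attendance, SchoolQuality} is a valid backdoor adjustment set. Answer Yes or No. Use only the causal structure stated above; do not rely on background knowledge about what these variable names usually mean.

Backdoor paths from ClassSize to TestScore (paths whose first edge points into ClassSize):
  P1: ClassSize <- Neighborhood -> SchoolQuality -> TestScore
  P2: ClassSize <- SchoolQuality -> TestScore
  P3: ClassSize <- Motivation <- Neighborhood -> SchoolQuality -> TestScore
Condition 1 (no descendant of ClassSize in the set): FAILS — Attendance is a descendant of ClassSize.
Condition 2 (every backdoor path blocked by {Attendance, SchoolQuality}):
  P1: blocked at chain node SchoolQuality ∈ conditioning set.
  P2: blocked at fork node SchoolQuality ∈ conditioning set.
  P3: blocked at chain node SchoolQuality ∈ conditioning set.
{Attendance, SchoolQuality} does not satisfy the backdoor criterion.

No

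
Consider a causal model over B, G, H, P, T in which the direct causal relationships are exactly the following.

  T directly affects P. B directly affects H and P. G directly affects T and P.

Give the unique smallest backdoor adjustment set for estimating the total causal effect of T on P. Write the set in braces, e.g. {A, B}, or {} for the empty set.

{G}

Variables eligible for adjustment (non-descendants of T, excluding T and P): {B, G, H}.
Backdoor paths from T to P:
  P1: T <- G -> P
The empty set is not sufficient: P1 (T <- G -> P) has no collider blocking it and no conditioned non-collider, so it is open.
Try {G}:
  P1: blocked at fork node G ∈ conditioning set.
{G} contains no descendant of T and blocks every backdoor path.
No other singleton works — e.g. {B} leaves P1 open — so {G} is the unique smallest valid adjustment set.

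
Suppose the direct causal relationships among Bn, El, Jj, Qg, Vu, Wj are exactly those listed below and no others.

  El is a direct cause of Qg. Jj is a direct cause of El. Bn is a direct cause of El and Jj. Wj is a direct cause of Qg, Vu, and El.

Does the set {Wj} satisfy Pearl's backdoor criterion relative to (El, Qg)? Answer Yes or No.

Backdoor paths from El to Qg (paths whose first edge points into El):
  P1: El <- Wj -> Qg
Condition 1 (no descendant of El in the set): holds — descendants of El are {Qg}; none are in {Wj}.
Condition 2 (every backdoor path blocked by {Wj}):
  P1: blocked at fork node Wj ∈ conditioning set.
{Wj} satisfies the backdoor criterion.

Yes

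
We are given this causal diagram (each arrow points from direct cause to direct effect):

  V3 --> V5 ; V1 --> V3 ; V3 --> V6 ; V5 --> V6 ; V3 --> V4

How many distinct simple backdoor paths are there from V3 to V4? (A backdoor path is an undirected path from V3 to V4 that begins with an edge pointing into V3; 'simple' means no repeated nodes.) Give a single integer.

A backdoor path from V3 to V4 is any simple undirected path whose first edge points into V3 (i.e. leaves V3 via a parent).
Parents of V3: {V1}.
No simple path from any parent of V3 reaches V4 without revisiting V3, so there are no backdoor paths.

0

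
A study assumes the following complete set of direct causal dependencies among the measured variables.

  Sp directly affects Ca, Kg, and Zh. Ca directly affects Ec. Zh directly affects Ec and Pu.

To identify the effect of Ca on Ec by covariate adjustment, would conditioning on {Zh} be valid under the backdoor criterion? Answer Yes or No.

Backdoor paths from Ca to Ec (paths whose first edge points into Ca):
  P1: Ca <- Sp -> Zh -> Ec
Condition 1 (no descendant of Ca in the set): holds — descendants of Ca are {Ec}; none are in {Zh}.
Condition 2 (every backdoor path blocked by {Zh}):
  P1: blocked at chain node Zh ∈ conditioning set.
{Zh} satisfies the backdoor criterion.

Yes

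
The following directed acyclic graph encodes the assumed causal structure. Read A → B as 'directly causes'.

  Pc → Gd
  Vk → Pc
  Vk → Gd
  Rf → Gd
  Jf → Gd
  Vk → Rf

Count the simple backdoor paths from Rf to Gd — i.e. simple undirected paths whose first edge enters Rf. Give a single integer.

A backdoor path from Rf to Gd is any simple undirected path whose first edge points into Rf (i.e. leaves Rf via a parent).
Parents of Rf: {Vk}.
Enumerating:
  P1: Rf <- Vk -> Pc -> Gd
  P2: Rf <- Vk -> Gd
That exhausts the simple backdoor paths. Count: 2.

2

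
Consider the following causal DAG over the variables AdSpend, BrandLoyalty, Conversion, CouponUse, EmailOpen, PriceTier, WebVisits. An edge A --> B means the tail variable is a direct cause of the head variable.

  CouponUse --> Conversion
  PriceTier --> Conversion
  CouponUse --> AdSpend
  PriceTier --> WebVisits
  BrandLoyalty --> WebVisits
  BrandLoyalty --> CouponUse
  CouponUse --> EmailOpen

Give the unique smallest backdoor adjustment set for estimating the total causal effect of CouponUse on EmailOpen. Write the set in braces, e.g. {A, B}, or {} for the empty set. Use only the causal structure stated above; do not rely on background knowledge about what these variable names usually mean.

Variables eligible for adjustment (non-descendants of CouponUse, excluding CouponUse and EmailOpen): {BrandLoyalty, PriceTier, WebVisits}.
Backdoor paths from CouponUse to EmailOpen:
  (none)
With no backdoor paths the empty set already satisfies the criterion, and it is trivially minimal.

{}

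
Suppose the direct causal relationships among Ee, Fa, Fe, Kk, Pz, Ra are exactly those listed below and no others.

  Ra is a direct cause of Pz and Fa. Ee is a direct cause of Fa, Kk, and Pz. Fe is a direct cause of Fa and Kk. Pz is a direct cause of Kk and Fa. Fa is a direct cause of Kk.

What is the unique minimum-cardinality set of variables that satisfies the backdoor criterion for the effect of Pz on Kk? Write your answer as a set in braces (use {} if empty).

{Ee, Ra}

Variables eligible for adjustment (non-descendants of Pz, excluding Pz and Kk): {Ee, Fe, Ra}.
Backdoor paths from Pz to Kk:
  P1: Pz <- Ee -> Fa <- Fe -> Kk
  P2: Pz <- Ee -> Fa -> Kk
  P3: Pz <- Ee -> Kk
  P4: Pz <- Ra -> Fa <- Ee -> Kk
  P5: Pz <- Ra -> Fa <- Fe -> Kk
  P6: Pz <- Ra -> Fa -> Kk
The empty set is not sufficient: P2 (Pz <- Ee -> Fa -> Kk) has no collider blocking it and no conditioned non-collider, so it is open.
Try {Ee, Ra}:
  P1: blocked at fork node Ee ∈ conditioning set.
  P2: blocked at fork node Ee ∈ conditioning set.
  P3: blocked at fork node Ee ∈ conditioning set.
  P4: blocked at fork node Ra ∈ conditioning set.
  P5: blocked at fork node Ra ∈ conditioning set.
  P6: blocked at fork node Ra ∈ conditioning set.
{Ee, Ra} contains no descendant of Pz and blocks every backdoor path.
Every element of {Ee, Ra} is needed (dropping Ee leaves P2 open; dropping Ra leaves P6 open), so no proper subset is valid.
Among all size-2 subsets of the eligible variables, only {Ee, Ra} blocks every backdoor path, so it is the unique smallest valid adjustment set.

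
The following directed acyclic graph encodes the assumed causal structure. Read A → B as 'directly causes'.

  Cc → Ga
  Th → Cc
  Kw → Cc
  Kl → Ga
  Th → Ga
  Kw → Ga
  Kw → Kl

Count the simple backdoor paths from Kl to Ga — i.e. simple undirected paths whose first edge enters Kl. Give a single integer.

3

A backdoor path from Kl to Ga is any simple undirected path whose first edge points into Kl (i.e. leaves Kl via a parent).
Parents of Kl: {Kw}.
Enumerating:
  P1: Kl <- Kw -> Cc <- Th -> Ga
  P2: Kl <- Kw -> Cc -> Ga
  P3: Kl <- Kw -> Ga
That exhausts the simple backdoor paths. Count: 3.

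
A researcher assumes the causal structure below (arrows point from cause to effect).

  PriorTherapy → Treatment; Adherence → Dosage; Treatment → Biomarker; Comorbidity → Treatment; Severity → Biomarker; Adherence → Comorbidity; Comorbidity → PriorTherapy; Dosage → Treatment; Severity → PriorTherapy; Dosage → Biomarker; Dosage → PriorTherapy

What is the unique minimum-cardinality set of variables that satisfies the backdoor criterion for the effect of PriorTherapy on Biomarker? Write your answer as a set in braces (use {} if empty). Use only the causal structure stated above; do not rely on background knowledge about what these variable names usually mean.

Variables eligible for adjustment (non-descendants of PriorTherapy, excluding PriorTherapy and Biomarker): {Adherence, Comorbidity, Dosage, Severity}.
Backdoor paths from PriorTherapy to Biomarker:
  P1: PriorTherapy <- Dosage <- Adherence -> Comorbidity -> Treatment -> Biomarker
  P2: PriorTherapy <- Dosage -> Treatment -> Biomarker
  P3: PriorTherapy <- Dosage -> Biomarker
  P4: PriorTherapy <- Comorbidity <- Adherence -> Dosage -> Treatment -> Biomarker
  P5: PriorTherapy <- Comorbidity <- Adherence -> Dosage -> Biomarker
  P6: PriorTherapy <- Comorbidity -> Treatment <- Dosage -> Biomarker
  P7: PriorTherapy <- Comorbidity -> Treatment -> Biomarker
  P8: PriorTherapy <- Severity -> Biomarker
The empty set is not sufficient: P1 (PriorTherapy <- Dosage <- Adherence -> Comorbidity -> Treatment -> Biomarker) has no collider blocking it and no conditioned non-collider, so it is open.
Try {Comorbidity, Dosage, Severity}:
  P1: blocked at chain node Dosage ∈ conditioning set.
  P2: blocked at fork node Dosage ∈ conditioning set.
  P3: blocked at fork node Dosage ∈ conditioning set.
  P4: blocked at chain node Comorbidity ∈ conditioning set.
  P5: blocked at chain node Comorbidity ∈ conditioning set.
  P6: blocked at fork node Comorbidity ∈ conditioning set.
  P7: blocked at fork node Comorbidity ∈ conditioning set.
  P8: blocked at fork node Severity ∈ conditioning set.
{Comorbidity, Dosage, Severity} contains no descendant of PriorTherapy and blocks every backdoor path.
Every element of {Comorbidity, Dosage, Severity} is needed (dropping Comorbidity leaves P7 open; dropping Dosage leaves P2 open; dropping Severity leaves P8 open), so no proper subset is valid.
Among all size-3 subsets of the eligible variables, only {Comorbidity, Dosage, Severity} blocks every backdoor path, so it is the unique smallest valid adjustment set.

{Comorbidity, Dosage, Severity}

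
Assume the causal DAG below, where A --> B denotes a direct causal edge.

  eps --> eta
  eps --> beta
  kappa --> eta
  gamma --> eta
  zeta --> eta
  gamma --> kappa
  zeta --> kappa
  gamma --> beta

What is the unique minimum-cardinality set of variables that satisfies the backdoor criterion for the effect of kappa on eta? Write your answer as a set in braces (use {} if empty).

Variables eligible for adjustment (non-descendants of kappa, excluding kappa and eta): {beta, eps, gamma, zeta}.
Backdoor paths from kappa to eta:
  P1: kappa <- zeta -> eta
  P2: kappa <- gamma -> beta <- eps -> eta
  P3: kappa <- gamma -> eta
The empty set is not sufficient: P1 (kappa <- zeta -> eta) has no collider blocking it and no conditioned non-collider, so it is open.
Try {gamma, zeta}:
  P1: blocked at fork node zeta ∈ conditioning set.
  P2: blocked at fork node gamma ∈ conditioning set.
  P3: blocked at fork node gamma ∈ conditioning set.
{gamma, zeta} contains no descendant of kappa and blocks every backdoor path.
Every element of {gamma, zeta} is needed (dropping gamma leaves P3 open; dropping zeta leaves P1 open), so no proper subset is valid.
Among all size-2 subsets of the eligible variables, only {gamma, zeta} blocks every backdoor path, so it is the unique smallest valid adjustment set.

{gamma, zeta}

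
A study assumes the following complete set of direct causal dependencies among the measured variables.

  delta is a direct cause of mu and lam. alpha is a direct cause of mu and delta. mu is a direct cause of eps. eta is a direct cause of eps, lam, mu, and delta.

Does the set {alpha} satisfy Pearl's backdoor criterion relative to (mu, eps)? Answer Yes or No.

No

Backdoor paths from mu to eps (paths whose first edge points into mu):
  P1: mu <- alpha -> delta <- eta -> eps
  P2: mu <- alpha -> delta -> lam <- eta -> eps
  P3: mu <- eta -> eps
  P4: mu <- delta <- eta -> eps
  P5: mu <- delta -> lam <- eta -> eps
Condition 1 (no descendant of mu in the set): holds — descendants of mu are {eps}; none are in {alpha}.
Condition 2 (every backdoor path blocked by {alpha}):
  P1: blocked at fork node alpha ∈ conditioning set.
  P2: blocked at fork node alpha ∈ conditioning set.
  P3: open — no interior node is in the conditioning set.
  P4: open — no interior node is in the conditioning set.
  P5: blocked at collider lam (neither it nor any descendant is in the conditioning set).
{alpha} does not satisfy the backdoor criterion.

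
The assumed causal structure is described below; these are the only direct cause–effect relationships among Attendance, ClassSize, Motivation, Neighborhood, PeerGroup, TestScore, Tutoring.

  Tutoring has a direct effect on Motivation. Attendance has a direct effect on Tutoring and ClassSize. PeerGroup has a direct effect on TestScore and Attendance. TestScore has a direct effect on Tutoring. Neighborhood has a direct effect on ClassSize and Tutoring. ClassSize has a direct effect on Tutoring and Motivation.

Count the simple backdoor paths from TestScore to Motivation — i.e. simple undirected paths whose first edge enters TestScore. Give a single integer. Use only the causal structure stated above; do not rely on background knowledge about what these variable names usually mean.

6

A backdoor path from TestScore to Motivation is any simple undirected path whose first edge points into TestScore (i.e. leaves TestScore via a parent).
Parents of TestScore: {PeerGroup}.
Enumerating:
  P1: TestScore <- PeerGroup -> Attendance -> ClassSize <- Neighborhood -> Tutoring -> Motivation
  P2: TestScore <- PeerGroup -> Attendance -> ClassSize -> Tutoring -> Motivation
  P3: TestScore <- PeerGroup -> Attendance -> ClassSize -> Motivation
  P4: TestScore <- PeerGroup -> Attendance -> Tutoring <- Neighborhood -> ClassSize -> Motivation
  P5: TestScore <- PeerGroup -> Attendance -> Tutoring <- ClassSize -> Motivation
  P6: TestScore <- PeerGroup -> Attendance -> Tutoring -> Motivation
That exhausts the simple backdoor paths. Count: 6.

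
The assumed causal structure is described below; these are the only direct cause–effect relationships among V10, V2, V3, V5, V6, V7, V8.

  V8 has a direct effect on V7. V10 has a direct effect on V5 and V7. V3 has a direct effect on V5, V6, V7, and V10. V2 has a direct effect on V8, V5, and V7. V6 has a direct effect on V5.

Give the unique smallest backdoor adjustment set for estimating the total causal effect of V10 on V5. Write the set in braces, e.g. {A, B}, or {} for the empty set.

{V3}

Variables eligible for adjustment (non-descendants of V10, excluding V10 and V5): {V2, V3, V6, V8}.
Backdoor paths from V10 to V5:
  P1: V10 <- V3 -> V6 -> V5
  P2: V10 <- V3 -> V5
  P3: V10 <- V3 -> V7 <- V2 -> V5
  P4: V10 <- V3 -> V7 <- V8 <- V2 -> V5
The empty set is not sufficient: P1 (V10 <- V3 -> V6 -> V5) has no collider blocking it and no conditioned non-collider, so it is open.
Try {V3}:
  P1: blocked at fork node V3 ∈ conditioning set.
  P2: blocked at fork node V3 ∈ conditioning set.
  P3: blocked at fork node V3 ∈ conditioning set.
  P4: blocked at fork node V3 ∈ conditioning set.
{V3} contains no descendant of V10 and blocks every backdoor path.
No other singleton works — e.g. {V2} leaves P1 open — so {V3} is the unique smallest valid adjustment set.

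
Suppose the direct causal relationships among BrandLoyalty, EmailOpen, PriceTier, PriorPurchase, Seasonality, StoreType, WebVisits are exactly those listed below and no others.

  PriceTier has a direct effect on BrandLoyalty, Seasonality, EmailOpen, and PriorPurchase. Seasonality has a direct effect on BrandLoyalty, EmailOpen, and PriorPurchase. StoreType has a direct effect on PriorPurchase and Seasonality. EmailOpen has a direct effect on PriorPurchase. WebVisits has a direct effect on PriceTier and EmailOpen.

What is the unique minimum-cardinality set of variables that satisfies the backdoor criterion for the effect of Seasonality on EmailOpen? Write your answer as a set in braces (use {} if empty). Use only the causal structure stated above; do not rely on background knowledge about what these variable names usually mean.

Variables eligible for adjustment (non-descendants of Seasonality, excluding Seasonality and EmailOpen): {PriceTier, StoreType, WebVisits}.
Backdoor paths from Seasonality to EmailOpen:
  P1: Seasonality <- StoreType -> PriorPurchase <- PriceTier <- WebVisits -> EmailOpen
  P2: Seasonality <- StoreType -> PriorPurchase <- PriceTier -> EmailOpen
  P3: Seasonality <- StoreType -> PriorPurchase <- EmailOpen
  P4: Seasonality <- PriceTier <- WebVisits -> EmailOpen
  P5: Seasonality <- PriceTier -> EmailOpen
  P6: Seasonality <- PriceTier -> PriorPurchase <- EmailOpen
The empty set is not sufficient: P4 (Seasonality <- PriceTier <- WebVisits -> EmailOpen) has no collider blocking it and no conditioned non-collider, so it is open.
Try {PriceTier}:
  P1: blocked at collider PriorPurchase (neither it nor any descendant is in the conditioning set).
  P2: blocked at collider PriorPurchase (neither it nor any descendant is in the conditioning set).
  P3: blocked at collider PriorPurchase (neither it nor any descendant is in the conditioning set).
  P4: blocked at chain node PriceTier ∈ conditioning set.
  P5: blocked at fork node PriceTier ∈ conditioning set.
  P6: blocked at fork node PriceTier ∈ conditioning set.
{PriceTier} contains no descendant of Seasonality and blocks every backdoor path.
No other singleton works — e.g. {StoreType} leaves P4 open — so {PriceTier} is the unique smallest valid adjustment set.

{PriceTier}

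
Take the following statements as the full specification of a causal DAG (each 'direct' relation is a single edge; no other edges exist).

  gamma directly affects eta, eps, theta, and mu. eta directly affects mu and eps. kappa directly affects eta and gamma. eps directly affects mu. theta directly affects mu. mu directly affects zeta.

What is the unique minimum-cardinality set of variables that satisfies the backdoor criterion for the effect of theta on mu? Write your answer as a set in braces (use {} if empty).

{gamma}

Variables eligible for adjustment (non-descendants of theta, excluding theta and mu): {eps, eta, gamma, kappa}.
Backdoor paths from theta to mu:
  P1: theta <- gamma <- kappa -> eta -> eps -> mu
  P2: theta <- gamma <- kappa -> eta -> mu
  P3: theta <- gamma -> eta -> eps -> mu
  P4: theta <- gamma -> eta -> mu
  P5: theta <- gamma -> eps <- eta -> mu
  P6: theta <- gamma -> eps -> mu
  P7: theta <- gamma -> mu
The empty set is not sufficient: P1 (theta <- gamma <- kappa -> eta -> eps -> mu) has no collider blocking it and no conditioned non-collider, so it is open.
Try {gamma}:
  P1: blocked at chain node gamma ∈ conditioning set.
  P2: blocked at chain node gamma ∈ conditioning set.
  P3: blocked at fork node gamma ∈ conditioning set.
  P4: blocked at fork node gamma ∈ conditioning set.
  P5: blocked at fork node gamma ∈ conditioning set.
  P6: blocked at fork node gamma ∈ conditioning set.
  P7: blocked at fork node gamma ∈ conditioning set.
{gamma} contains no descendant of theta and blocks every backdoor path.
No other singleton works — e.g. {kappa} leaves P3 open — so {gamma} is the unique smallest valid adjustment set.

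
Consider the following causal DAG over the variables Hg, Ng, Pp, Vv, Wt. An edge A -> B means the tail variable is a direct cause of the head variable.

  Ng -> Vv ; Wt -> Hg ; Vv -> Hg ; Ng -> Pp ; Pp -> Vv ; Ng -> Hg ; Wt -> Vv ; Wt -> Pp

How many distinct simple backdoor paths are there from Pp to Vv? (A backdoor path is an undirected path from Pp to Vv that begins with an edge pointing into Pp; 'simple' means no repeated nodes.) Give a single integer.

6

A backdoor path from Pp to Vv is any simple undirected path whose first edge points into Pp (i.e. leaves Pp via a parent).
Parents of Pp: {Ng, Wt}.
Enumerating:
  P1: Pp <- Ng -> Vv
  P2: Pp <- Ng -> Hg <- Wt -> Vv
  P3: Pp <- Ng -> Hg <- Vv
  P4: Pp <- Wt -> Vv
  P5: Pp <- Wt -> Hg <- Ng -> Vv
  P6: Pp <- Wt -> Hg <- Vv
That exhausts the simple backdoor paths. Count: 6.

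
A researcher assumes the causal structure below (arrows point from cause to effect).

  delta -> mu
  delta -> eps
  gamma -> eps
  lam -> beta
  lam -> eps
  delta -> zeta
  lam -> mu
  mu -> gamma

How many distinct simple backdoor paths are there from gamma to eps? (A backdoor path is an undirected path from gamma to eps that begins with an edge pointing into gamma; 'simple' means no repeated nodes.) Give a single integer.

2

A backdoor path from gamma to eps is any simple undirected path whose first edge points into gamma (i.e. leaves gamma via a parent).
Parents of gamma: {mu}.
Enumerating:
  P1: gamma <- mu <- lam -> eps
  P2: gamma <- mu <- delta -> eps
That exhausts the simple backdoor paths. Count: 2.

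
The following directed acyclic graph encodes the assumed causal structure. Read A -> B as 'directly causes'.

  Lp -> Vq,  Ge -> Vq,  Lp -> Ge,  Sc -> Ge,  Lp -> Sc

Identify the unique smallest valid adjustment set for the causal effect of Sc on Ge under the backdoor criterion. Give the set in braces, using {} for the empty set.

Variables eligible for adjustment (non-descendants of Sc, excluding Sc and Ge): {Lp}.
Backdoor paths from Sc to Ge:
  P1: Sc <- Lp -> Ge
  P2: Sc <- Lp -> Vq <- Ge
The empty set is not sufficient: P1 (Sc <- Lp -> Ge) has no collider blocking it and no conditioned non-collider, so it is open.
Try {Lp}:
  P1: blocked at fork node Lp ∈ conditioning set.
  P2: blocked at fork node Lp ∈ conditioning set.
{Lp} contains no descendant of Sc and blocks every backdoor path.
{Lp} is the unique smallest valid adjustment set.

{Lp}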